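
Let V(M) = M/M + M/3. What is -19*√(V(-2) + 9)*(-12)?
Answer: 152*√21 ≈ 696.55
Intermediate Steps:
V(M) = 1 + M/3 (V(M) = 1 + M*(⅓) = 1 + M/3)
-19*√(V(-2) + 9)*(-12) = -19*√((1 + (⅓)*(-2)) + 9)*(-12) = -19*√((1 - ⅔) + 9)*(-12) = -19*√(⅓ + 9)*(-12) = -38*√21/3*(-12) = 152*√21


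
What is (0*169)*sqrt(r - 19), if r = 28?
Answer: 0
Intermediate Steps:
(0*169)*sqrt(r - 19) = (0*169)*sqrt(28 - 19) = 0*sqrt(9) = 0*3 = 0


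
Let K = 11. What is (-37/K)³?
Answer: -50653/1331 ≈ -38.056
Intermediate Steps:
(-37/K)³ = (-37/11)³ = -50653/1331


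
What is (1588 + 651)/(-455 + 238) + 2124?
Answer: 458669/217 ≈ 2113.7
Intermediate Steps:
(1588 + 651)/(-455 + 238) + 2124 = 2239/(-217) + 2124 = 2239*(-1/217) + 2124 = -2239/217 + 2124 = 458669/217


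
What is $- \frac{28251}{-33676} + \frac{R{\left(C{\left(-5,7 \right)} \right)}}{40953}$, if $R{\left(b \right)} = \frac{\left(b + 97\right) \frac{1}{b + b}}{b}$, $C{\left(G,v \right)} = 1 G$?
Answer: $\frac{28925629171}{34478330700} \approx 0.83895$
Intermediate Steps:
$C{\left(G,v \right)} = G$
$R{\left(b \right)} = \frac{97 + b}{2 b^{2}}$ ($R{\left(b \right)} = \frac{\left(97 + b\right) \frac{1}{2 b}}{b} = \frac{\frac{1}{2} \frac{1}{b} \left(97 + b\right)}{b} = \frac{97 + b}{2 b^{2}}$)
$- \frac{28251}{-33676} + \frac{R{\left(C{\left(-5,7 \right)} \right)}}{40953} = - \frac{28251}{-33676} + \frac{\frac{1}{2} \cdot \frac{1}{25} \left(97 - 5\right)}{40953} = \left(-28251\right) \left(- \frac{1}{33676}\right) + \frac{1}{2} \cdot \frac{1}{25} \cdot 92 \cdot \frac{1}{40953} = \frac{28251}{33676} + \frac{46}{25} \cdot \frac{1}{40953} = \frac{28251}{33676} + \frac{46}{1023825} = \frac{28925629171}{34478330700}$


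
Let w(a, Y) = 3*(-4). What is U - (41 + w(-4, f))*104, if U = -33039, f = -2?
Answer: -36055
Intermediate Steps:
w(a, Y) = -12
U - (41 + w(-4, f))*104 = -33039 - (41 - 12)*104 = -33039 - 29*104 = -33039 - 1*3016 = -33039 - 3016 = -36055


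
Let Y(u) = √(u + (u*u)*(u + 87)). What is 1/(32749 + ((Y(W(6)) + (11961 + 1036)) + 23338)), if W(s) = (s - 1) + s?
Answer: 69084/4772587187 - √11869/4772587187 ≈ 1.4452e-5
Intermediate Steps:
W(s) = -1 + 2*s (W(s) = (-1 + s) + s = -1 + 2*s)
Y(u) = √(u + u²*(87 + u))
1/(32749 + ((Y(W(6)) + (11961 + 1036)) + 23338)) = 1/(32749 + ((√((-1 + 2*6)*(1 + (-1 + 2*6)² + 87*(-1 + 2*6))) + (11961 + 1036)) + 23338)) = 1/(32749 + ((√((-1 + 12)*(1 + (-1 + 12)² + 87*(-1 + 12))) + 12997) + 23338)) = 1/(32749 + ((√(11*(1 + 11² + 87*11)) + 12997) + 23338)) = 1/(32749 + ((√(11*(1 + 121 + 957)) + 12997) + 23338)) = 1/(32749 + ((√(11*1079) + 12997) + 23338)) = 1/(32749 + ((√11869 + 12997) + 23338)) = 1/(32749 + ((12997 + √11869) + 23338)) = 1/(32749 + (36335 + √11869)) = 1/(69084 + √11869)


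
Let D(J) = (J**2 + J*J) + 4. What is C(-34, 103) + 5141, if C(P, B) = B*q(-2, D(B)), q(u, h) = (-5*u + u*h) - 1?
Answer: -4365664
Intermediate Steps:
D(J) = 4 + 2*J**2 (D(J) = (J**2 + J**2) + 4 = 2*J**2 + 4 = 4 + 2*J**2)
q(u, h) = -1 - 5*u + h*u (q(u, h) = (-5*u + h*u) - 1 = -1 - 5*u + h*u)
C(P, B) = B*(1 - 4*B**2) (C(P, B) = B*(-1 - 5*(-2) + (4 + 2*B**2)*(-2)) = B*(-1 + 10 + (-8 - 4*B**2)) = B*(1 - 4*B**2))
C(-34, 103) + 5141 = (103 - 4*103**3) + 5141 = (103 - 4*1092727) + 5141 = (103 - 4370908) + 5141 = -4370805 + 5141 = -4365664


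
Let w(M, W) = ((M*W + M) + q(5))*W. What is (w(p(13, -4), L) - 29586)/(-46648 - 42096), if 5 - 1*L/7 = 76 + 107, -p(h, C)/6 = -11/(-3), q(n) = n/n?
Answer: 8539693/22186 ≈ 384.91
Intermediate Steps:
q(n) = 1
p(h, C) = -22 (p(h, C) = -(-66)/(-3) = -(-66)*(-1)/3 = -6*11/3 = -22)
L = -1246 (L = 35 - 7*(76 + 107) = 35 - 7*183 = 35 - 1281 = -1246)
w(M, W) = W*(1 + M + M*W) (w(M, W) = ((M*W + M) + 1)*W = ((M + M*W) + 1)*W = (1 + M + M*W)*W = W*(1 + M + M*W))
(w(p(13, -4), L) - 29586)/(-46648 - 42096) = (-1246*(1 - 22 - 22*(-1246)) - 29586)/(-46648 - 42096) = (-1246*(1 - 22 + 27412) - 29586)/(-88744) = (-1246*27391 - 29586)*(-1/88744) = (-34129186 - 29586)*(-1/88744) = -34158772*(-1/88744) = 8539693/22186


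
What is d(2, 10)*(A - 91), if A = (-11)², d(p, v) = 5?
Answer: 150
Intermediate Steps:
A = 121
d(2, 10)*(A - 91) = 5*(121 - 91) = 5*30 = 150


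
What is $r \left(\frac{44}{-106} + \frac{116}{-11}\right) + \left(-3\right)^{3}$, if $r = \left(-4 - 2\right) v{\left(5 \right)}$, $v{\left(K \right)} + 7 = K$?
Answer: $- \frac{92421}{583} \approx -158.53$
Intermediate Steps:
$v{\left(K \right)} = -7 + K$
$r = 12$ ($r = \left(-4 - 2\right) \left(-7 + 5\right) = \left(-6\right) \left(-2\right) = 12$)
$r \left(\frac{44}{-106} + \frac{116}{-11}\right) + \left(-3\right)^{3} = 12 \left(\frac{44}{-106} + \frac{116}{-11}\right) + \left(-3\right)^{3} = 12 \left(44 \left(- \frac{1}{106}\right) + 116 \left(- \frac{1}{11}\right)\right) - 27 = 12 \left(- \frac{22}{53} - \frac{116}{11}\right) - 27 = 12 \left(- \frac{6390}{583}\right) - 27 = - \frac{76680}{583} - 27 = - \frac{92421}{583}$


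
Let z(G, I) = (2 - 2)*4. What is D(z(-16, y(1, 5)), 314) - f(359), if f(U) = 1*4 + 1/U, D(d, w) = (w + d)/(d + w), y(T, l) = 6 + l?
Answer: -1078/359 ≈ -3.0028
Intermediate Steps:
z(G, I) = 0 (z(G, I) = 0*4 = 0)
D(d, w) = 1 (D(d, w) = (d + w)/(d + w) = 1)
f(U) = 4 + 1/U
D(z(-16, y(1, 5)), 314) - f(359) = 1 - (4 + 1/359) = 1 - 1*1437/359 = 1 - 1437/359 = -1078/359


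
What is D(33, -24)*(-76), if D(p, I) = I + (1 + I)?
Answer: 3572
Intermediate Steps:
D(p, I) = 1 + 2*I
D(33, -24)*(-76) = (1 + 2*(-24))*(-76) = (1 - 48)*(-76) = -47*(-76) = 3572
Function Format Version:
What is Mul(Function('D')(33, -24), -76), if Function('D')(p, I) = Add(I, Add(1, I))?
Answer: 3572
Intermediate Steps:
Function('D')(p, I) = Add(1, Mul(2, I))
Mul(Function('D')(33, -24), -76) = Mul(Add(1, Mul(2, -24)), -76) = Mul(Add(1, -48), -76) = Mul(-47, -76) = 3572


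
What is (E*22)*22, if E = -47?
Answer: -22748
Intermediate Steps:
(E*22)*22 = -47*22*22 = -1034*22 = -22748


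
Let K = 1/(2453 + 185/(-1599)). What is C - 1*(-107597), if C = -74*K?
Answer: 211006373194/1961081 ≈ 1.0760e+5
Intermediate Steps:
K = 1599/3922162 (K = 1/(2453 + 185*(-1/1599)) = 1/(2453 - 185/1599) = 1/(3922162/1599) = 1599/3922162 ≈ 0.00040768)
C = -59163/1961081 (C = -74*1599/3922162 = -59163/1961081 ≈ -0.030169)
C - 1*(-107597) = -59163/1961081 - 1*(-107597) = -59163/1961081 + 107597 = 211006373194/1961081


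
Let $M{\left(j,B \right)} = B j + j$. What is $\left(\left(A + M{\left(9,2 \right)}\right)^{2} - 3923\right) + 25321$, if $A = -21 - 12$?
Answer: $21434$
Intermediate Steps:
$A = -33$
$M{\left(j,B \right)} = j + B j$
$\left(\left(A + M{\left(9,2 \right)}\right)^{2} - 3923\right) + 25321 = \left(\left(-33 + 9 \left(1 + 2\right)\right)^{2} - 3923\right) + 25321 = \left(\left(-33 + 9 \cdot 3\right)^{2} - 3923\right) + 25321 = \left(\left(-33 + 27\right)^{2} - 3923\right) + 25321 = \left(\left(-6\right)^{2} - 3923\right) + 25321 = \left(36 - 3923\right) + 25321 = -3887 + 25321 = 21434$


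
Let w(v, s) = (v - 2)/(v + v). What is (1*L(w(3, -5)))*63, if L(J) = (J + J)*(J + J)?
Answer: 7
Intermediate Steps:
w(v, s) = (-2 + v)/(2*v) (w(v, s) = (-2 + v)/((2*v)) = (-2 + v)*(1/(2*v)) = (-2 + v)/(2*v))
L(J) = 4*J² (L(J) = (2*J)*(2*J) = 4*J²)
(1*L(w(3, -5)))*63 = (1*(4*((½)*(-2 + 3)/3)²))*63 = (1*(4*((½)*(⅓)*1)²))*63 = (1*(4*(⅙)²))*63 = (1*(4*(1/36)))*63 = (1*(⅑))*63 = (⅑)*63 = 7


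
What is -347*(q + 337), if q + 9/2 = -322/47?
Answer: -10622017/94 ≈ -1.1300e+5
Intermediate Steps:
q = -1067/94 (q = -9/2 - 322/47 = -1067/94 ≈ -11.351)
-347*(q + 337) = -347*(-1067/94 + 337) = -347*30611/94 = -10622017/94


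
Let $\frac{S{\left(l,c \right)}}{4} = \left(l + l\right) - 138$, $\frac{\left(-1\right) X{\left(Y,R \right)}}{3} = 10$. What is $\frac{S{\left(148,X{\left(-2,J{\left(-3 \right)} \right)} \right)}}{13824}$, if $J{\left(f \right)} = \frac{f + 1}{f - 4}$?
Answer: $\frac{79}{1728} \approx 0.045718$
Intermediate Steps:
$J{\left(f \right)} = \frac{1 + f}{-4 + f}$
$X{\left(Y,R \right)} = -30$ ($X{\left(Y,R \right)} = \left(-3\right) 10 = -30$)
$S{\left(l,c \right)} = -552 + 8 l$ ($S{\left(l,c \right)} = 4 \left(\left(l + l\right) - 138\right) = 4 \left(2 l - 138\right) = 4 \left(-138 + 2 l\right) = -552 + 8 l$)
$\frac{S{\left(148,X{\left(-2,J{\left(-3 \right)} \right)} \right)}}{13824} = \frac{-552 + 8 \cdot 148}{13824} = \left(-552 + 1184\right) \frac{1}{13824} = 632 \cdot \frac{1}{13824} = \frac{79}{1728}$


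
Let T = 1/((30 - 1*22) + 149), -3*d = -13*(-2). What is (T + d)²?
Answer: 16638241/221841 ≈ 75.001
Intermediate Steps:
d = -26/3 (d = -(-13)*(-2)/3 = -⅓*26 = -26/3 ≈ -8.6667)
T = 1/157 (T = 1/((30 - 22) + 149) = 1/(8 + 149) = 1/157 ≈ 0.0063694)
(T + d)² = (1/157 - 26/3)² = (-4079/471)² = 16638241/221841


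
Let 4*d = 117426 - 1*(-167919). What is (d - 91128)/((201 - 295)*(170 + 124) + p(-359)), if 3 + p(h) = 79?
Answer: 79167/110240 ≈ 0.71813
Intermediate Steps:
p(h) = 76 (p(h) = -3 + 79 = 76)
d = 285345/4 (d = (117426 - 1*(-167919))/4 = (117426 + 167919)/4 = (1/4)*285345 = 285345/4 ≈ 71336.)
(d - 91128)/((201 - 295)*(170 + 124) + p(-359)) = (285345/4 - 91128)/((201 - 295)*(170 + 124) + 76) = -79167/(4*(-94*294 + 76)) = -79167/(4*(-27636 + 76)) = -79167/4/(-27560) = -79167/4*(-1/27560) = 79167/110240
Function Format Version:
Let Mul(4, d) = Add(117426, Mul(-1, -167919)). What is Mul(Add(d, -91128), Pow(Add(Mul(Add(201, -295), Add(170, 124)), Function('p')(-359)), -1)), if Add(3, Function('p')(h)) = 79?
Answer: Rational(79167, 110240) ≈ 0.71813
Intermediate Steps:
Function('p')(h) = 76 (Function('p')(h) = Add(-3, 79) = 76)
d = Rational(285345, 4) (d = Mul(Rational(1, 4), Add(117426, Mul(-1, -167919))) = Mul(Rational(1, 4), Add(117426, 167919)) = Mul(Rational(1, 4), 285345) = Rational(285345, 4) ≈ 71336.)
Mul(Add(d, -91128), Pow(Add(Mul(Add(201, -295), Add(170, 124)), Function('p')(-359)), -1)) = Mul(Add(Rational(285345, 4), -91128), Pow(Add(Mul(Add(201, -295), Add(170, 124)), 76), -1)) = Mul(Rational(-79167, 4), Pow(Add(Mul(-94, 294), 76), -1)) = Mul(Rational(-79167, 4), Pow(Add(-27636, 76), -1)) = Mul(Rational(-79167, 4), Pow(-27560, -1)) = Mul(Rational(-79167, 4), Rational(-1, 27560)) = Rational(79167, 110240)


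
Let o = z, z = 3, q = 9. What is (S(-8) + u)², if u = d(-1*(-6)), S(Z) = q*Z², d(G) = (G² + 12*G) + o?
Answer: 471969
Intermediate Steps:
o = 3
d(G) = 3 + G² + 12*G (d(G) = (G² + 12*G) + 3 = 3 + G² + 12*G)
S(Z) = 9*Z²
u = 111 (u = 3 + (-1*(-6))² + 12*(-1*(-6)) = 3 + 6² + 12*6 = 3 + 36 + 72 = 111)
(S(-8) + u)² = (9*(-8)² + 111)² = (9*64 + 111)² = (576 + 111)² = 687² = 471969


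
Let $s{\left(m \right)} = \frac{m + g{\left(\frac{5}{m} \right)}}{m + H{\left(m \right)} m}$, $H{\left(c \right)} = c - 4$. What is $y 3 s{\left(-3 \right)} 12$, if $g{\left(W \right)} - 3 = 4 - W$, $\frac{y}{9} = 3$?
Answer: $306$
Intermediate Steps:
$y = 27$ ($y = 9 \cdot 3 = 27$)
$H{\left(c \right)} = -4 + c$
$g{\left(W \right)} = 7 - W$ ($g{\left(W \right)} = 3 - \left(-4 + W\right) = 7 - W$)
$s{\left(m \right)} = \frac{7 + m - \frac{5}{m}}{m + m \left(-4 + m\right)}$ ($s{\left(m \right)} = \frac{m + \left(7 - \frac{5}{m}\right)}{m + \left(-4 + m\right) m} = \frac{m + \left(7 - \frac{5}{m}\right)}{m + m \left(-4 + m\right)} = \frac{7 + m - \frac{5}{m}}{m + m \left(-4 + m\right)}$)
$y 3 s{\left(-3 \right)} 12 = 27 \cdot 3 \frac{-5 - 3 \left(7 - 3\right)}{9 \left(-3 - 3\right)} 12 = 81 \frac{-5 - 12}{9 \left(-6\right)} 12 = 81 \cdot \frac{1}{9} \left(- \frac{1}{6}\right) \left(-5 - 12\right) 12 = 81 \cdot \frac{1}{9} \left(- \frac{1}{6}\right) \left(-17\right) 12 = 81 \cdot \frac{17}{54} \cdot 12 = \frac{51}{2} \cdot 12 = 306$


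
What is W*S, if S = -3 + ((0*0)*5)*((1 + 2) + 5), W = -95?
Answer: 285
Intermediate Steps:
S = -3 (S = -3 + (0*5)*(3 + 5) = -3 + 0*8 = -3 + 0 = -3)
W*S = -95*(-3) = 285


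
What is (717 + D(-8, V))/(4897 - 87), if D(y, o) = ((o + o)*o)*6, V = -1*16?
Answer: 3789/4810 ≈ 0.78773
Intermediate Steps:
V = -16
D(y, o) = 12*o**2 (D(y, o) = ((2*o)*o)*6 = (2*o**2)*6 = 12*o**2)
(717 + D(-8, V))/(4897 - 87) = (717 + 12*(-16)**2)/(4897 - 87) = (717 + 12*256)/4810 = (717 + 3072)*(1/4810) = 3789*(1/4810) = 3789/4810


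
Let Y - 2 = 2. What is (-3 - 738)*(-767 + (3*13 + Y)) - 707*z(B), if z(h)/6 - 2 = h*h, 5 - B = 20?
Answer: -426450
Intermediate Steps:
Y = 4 (Y = 2 + 2 = 4)
B = -15 (B = 5 - 1*20 = 5 - 20 = -15)
z(h) = 12 + 6*h² (z(h) = 12 + 6*(h*h) = 12 + 6*h²)
(-3 - 738)*(-767 + (3*13 + Y)) - 707*z(B) = (-3 - 738)*(-767 + (3*13 + 4)) - 707*(12 + 6*(-15)²) = -741*(-767 + (39 + 4)) - 707*(12 + 6*225) = -741*(-767 + 43) - 707*(12 + 1350) = -741*(-724) - 707*1362 = 536484 - 962934 = -426450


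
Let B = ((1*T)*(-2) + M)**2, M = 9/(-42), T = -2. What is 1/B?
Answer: 196/2809 ≈ 0.069776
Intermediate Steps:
M = -3/14 (M = 9*(-1/42) = -3/14 ≈ -0.21429)
B = 2809/196 (B = ((1*(-2))*(-2) - 3/14)**2 = (-2*(-2) - 3/14)**2 = (4 - 3/14)**2 = (53/14)**2 = 2809/196 ≈ 14.332)
1/B = 1/(2809/196) = 196/2809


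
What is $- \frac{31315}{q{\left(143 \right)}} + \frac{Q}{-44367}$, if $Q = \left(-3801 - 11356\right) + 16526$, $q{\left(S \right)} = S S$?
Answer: $- \frac{1417347286}{907260783} \approx -1.5622$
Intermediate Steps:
$q{\left(S \right)} = S^{2}$
$Q = 1369$ ($Q = -15157 + 16526 = 1369$)
$- \frac{31315}{q{\left(143 \right)}} + \frac{Q}{-44367} = - \frac{31315}{143^{2}} + \frac{1369}{-44367} = - \frac{31315}{20449} + 1369 \left(- \frac{1}{44367}\right) = \left(-31315\right) \frac{1}{20449} - \frac{1369}{44367} = - \frac{31315}{20449} - \frac{1369}{44367} = - \frac{1417347286}{907260783}$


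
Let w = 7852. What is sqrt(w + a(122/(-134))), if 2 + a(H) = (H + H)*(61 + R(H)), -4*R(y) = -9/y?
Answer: 3*sqrt(15448994)/134 ≈ 87.997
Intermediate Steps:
R(y) = 9/(4*y) (R(y) = -(-9)/(4*y) = 9/(4*y))
a(H) = -2 + 2*H*(61 + 9/(4*H)) (a(H) = -2 + (H + H)*(61 + 9/(4*H)) = -2 + (2*H)*(61 + 9/(4*H)) = -2 + 2*H*(61 + 9/(4*H)))
sqrt(w + a(122/(-134))) = sqrt(7852 + (5/2 + 122*(122/(-134)))) = sqrt(7852 + (5/2 + 122*(122*(-1/134)))) = sqrt(7852 + (5/2 + 122*(-61/67))) = sqrt(7852 + (5/2 - 7442/67)) = sqrt(7852 - 14549/134) = sqrt(1037619/134) = 3*sqrt(15448994)/134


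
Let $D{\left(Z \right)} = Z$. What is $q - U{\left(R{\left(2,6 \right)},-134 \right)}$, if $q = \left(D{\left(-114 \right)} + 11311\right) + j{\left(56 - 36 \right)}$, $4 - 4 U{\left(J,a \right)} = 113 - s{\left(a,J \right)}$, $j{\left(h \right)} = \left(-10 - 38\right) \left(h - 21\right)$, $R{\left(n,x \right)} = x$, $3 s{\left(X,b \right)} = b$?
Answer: $\frac{45087}{4} \approx 11272.0$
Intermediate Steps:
$s{\left(X,b \right)} = \frac{b}{3}$
$j{\left(h \right)} = 1008 - 48 h$ ($j{\left(h \right)} = - 48 \left(-21 + h\right) = 1008 - 48 h$)
$U{\left(J,a \right)} = - \frac{109}{4} + \frac{J}{12}$ ($U{\left(J,a \right)} = 1 - \frac{113 - \frac{J}{3}}{4} = 1 + \left(- \frac{113}{4} + \frac{J}{12}\right) = - \frac{109}{4} + \frac{J}{12}$)
$q = 11245$ ($q = \left(-114 + 11311\right) + \left(1008 - 48 \left(56 - 36\right)\right) = 11197 + \left(1008 - 960\right) = 11197 + 48 = 11245$)
$q - U{\left(R{\left(2,6 \right)},-134 \right)} = 11245 - \left(- \frac{109}{4} + \frac{1}{12} \cdot 6\right) = 11245 - \left(- \frac{109}{4} + \frac{1}{2}\right) = 11245 - - \frac{107}{4} = 11245 + \frac{107}{4} = \frac{45087}{4}$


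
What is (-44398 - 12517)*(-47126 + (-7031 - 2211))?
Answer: 3208184720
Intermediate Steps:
(-44398 - 12517)*(-47126 + (-7031 - 2211)) = -56915*(-47126 - 9242) = -56915*(-56368) = 3208184720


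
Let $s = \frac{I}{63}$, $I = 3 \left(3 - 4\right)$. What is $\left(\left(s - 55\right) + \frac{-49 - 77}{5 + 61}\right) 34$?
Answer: $- \frac{447338}{231} \approx -1936.5$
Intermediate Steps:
$I = -3$ ($I = 3 \left(-1\right) = -3$)
$s = - \frac{1}{21}$ ($s = - \frac{3}{63} = \left(-3\right) \frac{1}{63} = - \frac{1}{21} \approx -0.047619$)
$\left(\left(s - 55\right) + \frac{-49 - 77}{5 + 61}\right) 34 = \left(\left(- \frac{1}{21} - 55\right) + \frac{-49 - 77}{5 + 61}\right) 34 = \left(\left(- \frac{1}{21} - 55\right) - \frac{126}{66}\right) 34 = \left(- \frac{1156}{21} - \frac{21}{11}\right) 34 = \left(- \frac{13157}{231}\right) 34 = - \frac{447338}{231}$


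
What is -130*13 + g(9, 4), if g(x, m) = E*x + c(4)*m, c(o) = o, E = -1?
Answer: -1683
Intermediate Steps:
g(x, m) = -x + 4*m
-130*13 + g(9, 4) = -130*13 + (-1*9 + 4*4) = -1690 + (-9 + 16) = -1690 + 7 = -1683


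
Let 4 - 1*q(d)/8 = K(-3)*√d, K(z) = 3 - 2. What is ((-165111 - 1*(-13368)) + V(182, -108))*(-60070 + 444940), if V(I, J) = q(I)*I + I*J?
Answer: -63724850250 - 560370720*√182 ≈ -7.1285e+10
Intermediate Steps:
K(z) = 1
q(d) = 32 - 8*√d
V(I, J) = I*J + I*(32 - 8*√I) (V(I, J) = (32 - 8*√I)*I + I*J = I*(32 - 8*√I) + I*J = I*J + I*(32 - 8*√I))
((-165111 - 1*(-13368)) + V(182, -108))*(-60070 + 444940) = ((-165111 - 1*(-13368)) + 182*(32 - 108 - 8*√182))*(-60070 + 444940) = ((-165111 + 13368) + 182*(-76 - 8*√182))*384870 = (-151743 + (-13832 - 1456*√182))*384870 = (-165575 - 1456*√182)*384870 = -63724850250 - 560370720*√182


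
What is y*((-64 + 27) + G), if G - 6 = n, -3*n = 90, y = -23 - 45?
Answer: 4148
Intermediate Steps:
y = -68
n = -30 (n = -⅓*90 = -30)
G = -24 (G = 6 - 30 = -24)
y*((-64 + 27) + G) = -68*((-64 + 27) - 24) = -68*(-37 - 24) = -68*(-61) = 4148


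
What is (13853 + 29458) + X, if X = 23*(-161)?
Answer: 39608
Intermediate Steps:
X = -3703
(13853 + 29458) + X = (13853 + 29458) - 3703 = 43311 - 3703 = 39608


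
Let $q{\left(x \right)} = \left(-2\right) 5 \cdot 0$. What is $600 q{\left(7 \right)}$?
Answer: $0$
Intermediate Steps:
$q{\left(x \right)} = 0$ ($q{\left(x \right)} = \left(-10\right) 0 = 0$)
$600 q{\left(7 \right)} = 600 \cdot 0 = 0$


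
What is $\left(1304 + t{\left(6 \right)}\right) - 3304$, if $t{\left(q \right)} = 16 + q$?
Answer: $-1978$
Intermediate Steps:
$\left(1304 + t{\left(6 \right)}\right) - 3304 = \left(1304 + \left(16 + 6\right)\right) - 3304 = \left(1304 + 22\right) - 3304 = 1326 - 3304 = -1978$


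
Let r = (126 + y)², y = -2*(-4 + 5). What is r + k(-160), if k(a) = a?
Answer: 15216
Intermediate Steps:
y = -2 (y = -2*1 = -2)
r = 15376 (r = (126 - 2)² = 124² = 15376)
r + k(-160) = 15376 - 160 = 15216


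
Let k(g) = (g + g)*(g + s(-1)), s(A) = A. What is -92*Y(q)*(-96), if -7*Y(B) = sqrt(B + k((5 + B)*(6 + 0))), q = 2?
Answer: -8832*sqrt(3446)/7 ≈ -74066.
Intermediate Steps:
k(g) = 2*g*(-1 + g) (k(g) = (g + g)*(g - 1) = (2*g)*(-1 + g) = 2*g*(-1 + g))
Y(B) = -sqrt(B + 2*(29 + 6*B)*(30 + 6*B))/7 (Y(B) = -sqrt(B + 2*((5 + B)*(6 + 0))*(-1 + (5 + B)*(6 + 0)))/7 = -sqrt(B + 2*((5 + B)*6)*(-1 + (5 + B)*6))/7 = -sqrt(B + 2*(30 + 6*B)*(-1 + (30 + 6*B)))/7 = -sqrt(B + 2*(30 + 6*B)*(29 + 6*B))/7 = -sqrt(B + 2*(29 + 6*B)*(30 + 6*B))/7)
-92*Y(q)*(-96) = -(-92)*sqrt(1740 + 72*2**2 + 709*2)/7*(-96) = -(-92)*sqrt(1740 + 72*4 + 1418)/7*(-96) = -(-92)*sqrt(1740 + 288 + 1418)/7*(-96) = -(-92)*sqrt(3446)/7*(-96) = (92*sqrt(3446)/7)*(-96) = -8832*sqrt(3446)/7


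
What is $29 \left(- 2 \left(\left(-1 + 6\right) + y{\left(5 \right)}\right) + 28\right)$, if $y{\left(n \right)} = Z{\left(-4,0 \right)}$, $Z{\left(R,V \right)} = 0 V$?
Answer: $522$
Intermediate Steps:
$Z{\left(R,V \right)} = 0$
$y{\left(n \right)} = 0$
$29 \left(- 2 \left(\left(-1 + 6\right) + y{\left(5 \right)}\right) + 28\right) = 29 \left(- 2 \left(\left(-1 + 6\right) + 0\right) + 28\right) = 29 \left(- 2 \left(5 + 0\right) + 28\right) = 29 \left(\left(-2\right) 5 + 28\right) = 29 \left(-10 + 28\right) = 29 \cdot 18 = 522$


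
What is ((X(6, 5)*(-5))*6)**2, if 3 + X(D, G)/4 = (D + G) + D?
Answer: 2822400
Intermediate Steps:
X(D, G) = -12 + 4*G + 8*D (X(D, G) = -12 + 4*((D + G) + D) = -12 + 4*(G + 2*D) = -12 + (4*G + 8*D) = -12 + 4*G + 8*D)
((X(6, 5)*(-5))*6)**2 = (((-12 + 4*5 + 8*6)*(-5))*6)**2 = (((-12 + 20 + 48)*(-5))*6)**2 = ((56*(-5))*6)**2 = (-280*6)**2 = (-1680)**2 = 2822400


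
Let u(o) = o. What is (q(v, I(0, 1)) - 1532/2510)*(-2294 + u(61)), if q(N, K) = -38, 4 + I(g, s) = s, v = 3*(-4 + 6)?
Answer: 108202248/1255 ≈ 86217.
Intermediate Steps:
v = 6 (v = 3*2 = 6)
I(g, s) = -4 + s
(q(v, I(0, 1)) - 1532/2510)*(-2294 + u(61)) = (-38 - 1532/2510)*(-2294 + 61) = (-38 - 1532*1/2510)*(-2233) = (-38 - 766/1255)*(-2233) = -48456/1255*(-2233) = 108202248/1255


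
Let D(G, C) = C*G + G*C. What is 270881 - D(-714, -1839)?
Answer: -2355211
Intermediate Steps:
D(G, C) = 2*C*G (D(G, C) = C*G + C*G = 2*C*G)
270881 - D(-714, -1839) = 270881 - 2*(-1839)*(-714) = 270881 - 1*2626092 = 270881 - 2626092 = -2355211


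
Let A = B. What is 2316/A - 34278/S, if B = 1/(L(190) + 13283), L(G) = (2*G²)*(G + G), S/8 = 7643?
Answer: 1943539675375677/30572 ≈ 6.3573e+10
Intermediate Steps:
S = 61144 (S = 8*7643 = 61144)
L(G) = 4*G³ (L(G) = (2*G²)*(2*G) = 4*G³)
B = 1/27449283 (B = 1/(4*190³ + 13283) = 1/(4*6859000 + 13283) = 1/(27436000 + 13283) = 1/27449283 ≈ 3.6431e-8)
A = 1/27449283 ≈ 3.6431e-8
2316/A - 34278/S = 2316/(1/27449283) - 34278/61144 = 2316*27449283 - 34278*1/61144 = 63572539428 - 17139/30572 = 1943539675375677/30572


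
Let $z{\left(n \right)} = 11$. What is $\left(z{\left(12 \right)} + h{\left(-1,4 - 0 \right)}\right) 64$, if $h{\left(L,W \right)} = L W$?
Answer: $448$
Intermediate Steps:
$\left(z{\left(12 \right)} + h{\left(-1,4 - 0 \right)}\right) 64 = \left(11 - \left(4 - 0\right)\right) 64 = \left(11 - \left(4 + 0\right)\right) 64 = \left(11 - 4\right) 64 = 7 \cdot 64 = 448$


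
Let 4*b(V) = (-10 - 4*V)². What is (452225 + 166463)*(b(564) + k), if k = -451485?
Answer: 514874628352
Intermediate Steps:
b(V) = (-10 - 4*V)²/4
(452225 + 166463)*(b(564) + k) = (452225 + 166463)*((5 + 2*564)² - 451485) = 618688*((5 + 1128)² - 451485) = 618688*(1133² - 451485) = 618688*(1283689 - 451485) = 618688*832204 = 514874628352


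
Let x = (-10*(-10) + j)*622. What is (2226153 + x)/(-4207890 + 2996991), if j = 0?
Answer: -2288353/1210899 ≈ -1.8898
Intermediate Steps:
x = 62200 (x = (-10*(-10) + 0)*622 = (100 + 0)*622 = 100*622 = 62200)
(2226153 + x)/(-4207890 + 2996991) = (2226153 + 62200)/(-4207890 + 2996991) = 2288353/(-1210899) = 2288353*(-1/1210899) = -2288353/1210899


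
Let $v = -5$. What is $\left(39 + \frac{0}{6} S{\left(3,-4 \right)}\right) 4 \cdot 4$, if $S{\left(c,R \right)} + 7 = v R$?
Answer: $624$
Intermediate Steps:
$S{\left(c,R \right)} = -7 - 5 R$
$\left(39 + \frac{0}{6} S{\left(3,-4 \right)}\right) 4 \cdot 4 = \left(39 + \frac{0}{6} \left(-7 - -20\right)\right) 4 \cdot 4 = \left(39 + 0 \cdot \frac{1}{6} \left(-7 + 20\right)\right) 16 = \left(39 + 0 \cdot 13\right) 16 = \left(39 + 0\right) 16 = 39 \cdot 16 = 624$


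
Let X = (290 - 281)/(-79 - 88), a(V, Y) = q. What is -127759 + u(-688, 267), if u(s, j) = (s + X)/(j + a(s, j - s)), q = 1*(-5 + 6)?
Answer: -85344727/668 ≈ -1.2776e+5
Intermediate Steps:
q = 1 (q = 1*1 = 1)
a(V, Y) = 1
X = -9/167 (X = 9/(-167) = 9*(-1/167) = -9/167 ≈ -0.053892)
u(s, j) = (-9/167 + s)/(1 + j) (u(s, j) = (s - 9/167)/(j + 1) = (-9/167 + s)/(1 + j))
-127759 + u(-688, 267) = -127759 + (-9/167 - 688)/(1 + 267) = -127759 - 114905/167/268 = -127759 + (1/268)*(-114905/167) = -127759 - 1715/668 = -85344727/668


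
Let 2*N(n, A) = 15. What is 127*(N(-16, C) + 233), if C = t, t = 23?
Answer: 61087/2 ≈ 30544.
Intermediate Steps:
C = 23
N(n, A) = 15/2 (N(n, A) = (½)*15 = 15/2)
127*(N(-16, C) + 233) = 127*(15/2 + 233) = 127*(481/2) = 61087/2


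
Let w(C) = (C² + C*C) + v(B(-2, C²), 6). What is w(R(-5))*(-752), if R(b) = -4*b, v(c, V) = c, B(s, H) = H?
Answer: -902400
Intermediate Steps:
w(C) = 3*C² (w(C) = (C² + C*C) + C² = (C² + C²) + C² = 2*C² + C² = 3*C²)
w(R(-5))*(-752) = (3*(-4*(-5))²)*(-752) = (3*20²)*(-752) = (3*400)*(-752) = 1200*(-752) = -902400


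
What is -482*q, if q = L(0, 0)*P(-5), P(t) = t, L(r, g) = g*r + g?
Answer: 0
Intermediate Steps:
L(r, g) = g + g*r
q = 0 (q = (0*(1 + 0))*(-5) = (0*1)*(-5) = 0*(-5) = 0)
-482*q = -482*0 = 0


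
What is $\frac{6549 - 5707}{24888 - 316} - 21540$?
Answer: $- \frac{264640019}{12286} \approx -21540.0$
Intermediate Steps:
$\frac{6549 - 5707}{24888 - 316} - 21540 = \frac{842}{24572} - 21540 = 842 \cdot \frac{1}{24572} - 21540 = \frac{421}{12286} - 21540 = - \frac{264640019}{12286}$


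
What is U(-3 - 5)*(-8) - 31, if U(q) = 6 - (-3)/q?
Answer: -76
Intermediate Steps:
U(q) = 6 + 3/q
U(-3 - 5)*(-8) - 31 = (6 + 3/(-3 - 5))*(-8) - 31 = (6 + 3/(-8))*(-8) - 31 = (6 + 3*(-⅛))*(-8) - 31 = (6 - 3/8)*(-8) - 31 = (45/8)*(-8) - 31 = -45 - 31 = -76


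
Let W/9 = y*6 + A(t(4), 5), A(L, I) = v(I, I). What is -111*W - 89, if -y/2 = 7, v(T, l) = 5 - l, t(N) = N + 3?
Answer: 83827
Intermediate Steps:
t(N) = 3 + N
A(L, I) = 5 - I
y = -14 (y = -2*7 = -14)
W = -756 (W = 9*(-14*6 + (5 - 1*5)) = 9*(-84 + (5 - 5)) = 9*(-84 + 0) = 9*(-84) = -756)
-111*W - 89 = -111*(-756) - 89 = 83916 - 89 = 83827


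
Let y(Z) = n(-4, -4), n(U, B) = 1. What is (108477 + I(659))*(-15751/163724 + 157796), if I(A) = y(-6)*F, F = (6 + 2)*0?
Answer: 2802500751539781/163724 ≈ 1.7117e+10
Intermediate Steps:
y(Z) = 1
F = 0 (F = 8*0 = 0)
I(A) = 0 (I(A) = 1*0 = 0)
(108477 + I(659))*(-15751/163724 + 157796) = (108477 + 0)*(-15751/163724 + 157796) = 108477*(-15751*1/163724 + 157796) = 108477*(-15751/163724 + 157796) = 108477*(25834976553/163724) = 2802500751539781/163724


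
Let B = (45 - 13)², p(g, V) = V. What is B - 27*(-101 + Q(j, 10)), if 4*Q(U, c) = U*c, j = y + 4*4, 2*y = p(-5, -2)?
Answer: 5477/2 ≈ 2738.5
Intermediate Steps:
y = -1 (y = (½)*(-2) = -1)
j = 15 (j = -1 + 4*4 = -1 + 16 = 15)
Q(U, c) = U*c/4 (Q(U, c) = (U*c)/4 = U*c/4)
B = 1024 (B = 32² = 1024)
B - 27*(-101 + Q(j, 10)) = 1024 - 27*(-101 + (¼)*15*10) = 1024 - 27*(-101 + 75/2) = 1024 - 27*(-127)/2 = 1024 - 1*(-3429/2) = 1024 + 3429/2 = 5477/2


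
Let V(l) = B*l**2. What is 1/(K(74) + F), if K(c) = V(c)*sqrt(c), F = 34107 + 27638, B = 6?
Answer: -61745/76071793439 + 32856*sqrt(74)/76071793439 ≈ 2.9037e-6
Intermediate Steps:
V(l) = 6*l**2
F = 61745
K(c) = 6*c**(5/2) (K(c) = (6*c**2)*sqrt(c) = 6*c**(5/2))
1/(K(74) + F) = 1/(6*74**(5/2) + 61745) = 1/(6*(5476*sqrt(74)) + 61745) = 1/(32856*sqrt(74) + 61745) = 1/(61745 + 32856*sqrt(74))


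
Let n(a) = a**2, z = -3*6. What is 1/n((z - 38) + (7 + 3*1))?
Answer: 1/2116 ≈ 0.00047259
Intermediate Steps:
z = -18
1/n((z - 38) + (7 + 3*1)) = 1/(((-18 - 38) + (7 + 3*1))**2) = 1/((-56 + (7 + 3))**2) = 1/((-56 + 10)**2) = 1/((-46)**2) = 1/2116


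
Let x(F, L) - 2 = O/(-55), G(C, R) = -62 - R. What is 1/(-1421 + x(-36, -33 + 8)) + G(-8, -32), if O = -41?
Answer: -2340175/78004 ≈ -30.001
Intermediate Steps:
x(F, L) = 151/55 (x(F, L) = 2 - 41/(-55) = 2 - 41*(-1/55) = 2 + 41/55 = 151/55)
1/(-1421 + x(-36, -33 + 8)) + G(-8, -32) = 1/(-1421 + 151/55) + (-62 - 1*(-32)) = 1/(-78004/55) + (-62 + 32) = -55/78004 - 30 = -2340175/78004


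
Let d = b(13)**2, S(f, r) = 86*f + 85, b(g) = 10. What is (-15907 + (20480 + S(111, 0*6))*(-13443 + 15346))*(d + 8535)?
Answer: 494658790010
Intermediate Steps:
S(f, r) = 85 + 86*f
d = 100 (d = 10**2 = 100)
(-15907 + (20480 + S(111, 0*6))*(-13443 + 15346))*(d + 8535) = (-15907 + (20480 + (85 + 86*111))*(-13443 + 15346))*(100 + 8535) = (-15907 + (20480 + (85 + 9546))*1903)*8635 = (-15907 + (20480 + 9631)*1903)*8635 = (-15907 + 30111*1903)*8635 = (-15907 + 57301233)*8635 = 57285326*8635 = 494658790010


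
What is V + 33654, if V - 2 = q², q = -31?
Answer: 34617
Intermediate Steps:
V = 963 (V = 2 + (-31)² = 2 + 961 = 963)
V + 33654 = 963 + 33654 = 34617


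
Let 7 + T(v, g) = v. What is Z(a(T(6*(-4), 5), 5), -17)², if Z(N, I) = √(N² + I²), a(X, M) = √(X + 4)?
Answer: 262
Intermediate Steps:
T(v, g) = -7 + v
a(X, M) = √(4 + X)
Z(N, I) = √(I² + N²)
Z(a(T(6*(-4), 5), 5), -17)² = (√((-17)² + (√(4 + (-7 + 6*(-4))))²))² = (√(289 + (√(4 + (-7 - 24)))²))² = (√(289 + (√(4 - 31))²))² = (√(289 + (√(-27))²))² = (√(289 + (3*I*√3)²))² = (√(289 - 27))² = (√262)² = 262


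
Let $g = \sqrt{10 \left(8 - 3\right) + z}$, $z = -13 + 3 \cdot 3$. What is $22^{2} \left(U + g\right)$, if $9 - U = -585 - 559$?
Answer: $558052 + 484 \sqrt{46} \approx 5.6134 \cdot 10^{5}$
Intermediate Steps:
$U = 1153$ ($U = 9 - \left(-585 - 559\right) = 9 - -1144 = 9 + 1144 = 1153$)
$z = -4$ ($z = -13 + 9 = -4$)
$g = \sqrt{46}$ ($g = \sqrt{10 \left(8 - 3\right) - 4} = \sqrt{10 \cdot 5 - 4} = \sqrt{50 - 4} = \sqrt{46} \approx 6.7823$)
$22^{2} \left(U + g\right) = 22^{2} \left(1153 + \sqrt{46}\right) = 484 \left(1153 + \sqrt{46}\right) = 558052 + 484 \sqrt{46}$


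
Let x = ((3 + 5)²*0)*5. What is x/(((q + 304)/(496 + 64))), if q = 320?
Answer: 0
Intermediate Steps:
x = 0 (x = (8²*0)*5 = (64*0)*5 = 0*5 = 0)
x/(((q + 304)/(496 + 64))) = 0/(((320 + 304)/(496 + 64))) = 0/((624/560)) = 0/((624*(1/560))) = 0/(39/35) = 0*(35/39) = 0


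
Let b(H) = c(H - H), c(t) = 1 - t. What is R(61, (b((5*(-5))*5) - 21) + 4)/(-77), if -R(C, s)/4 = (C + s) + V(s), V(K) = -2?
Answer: 172/77 ≈ 2.2338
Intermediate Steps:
b(H) = 1 (b(H) = 1 - (H - H) = 1 - 1*0 = 1 + 0 = 1)
R(C, s) = 8 - 4*C - 4*s (R(C, s) = -4*((C + s) - 2) = -4*(-2 + C + s) = 8 - 4*C - 4*s)
R(61, (b((5*(-5))*5) - 21) + 4)/(-77) = (8 - 4*61 - 4*((1 - 21) + 4))/(-77) = (8 - 244 - 4*(-20 + 4))*(-1/77) = (8 - 244 - 4*(-16))*(-1/77) = (8 - 244 + 64)*(-1/77) = -172*(-1/77) = 172/77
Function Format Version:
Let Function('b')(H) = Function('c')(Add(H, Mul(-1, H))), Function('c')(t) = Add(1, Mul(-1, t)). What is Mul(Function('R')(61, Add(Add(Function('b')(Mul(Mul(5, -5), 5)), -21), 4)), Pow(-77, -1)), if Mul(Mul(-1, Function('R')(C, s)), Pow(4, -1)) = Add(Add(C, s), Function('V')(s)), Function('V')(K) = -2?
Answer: Rational(172, 77) ≈ 2.2338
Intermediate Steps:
Function('b')(H) = 1 (Function('b')(H) = Add(1, Mul(-1, Add(H, Mul(-1, H)))) = Add(1, Mul(-1, 0)) = Add(1, 0) = 1)
Function('R')(C, s) = Add(8, Mul(-4, C), Mul(-4, s)) (Function('R')(C, s) = Mul(-4, Add(Add(C, s), -2)) = Mul(-4, Add(-2, C, s)) = Add(8, Mul(-4, C), Mul(-4, s)))
Mul(Function('R')(61, Add(Add(Function('b')(Mul(Mul(5, -5), 5)), -21), 4)), Pow(-77, -1)) = Mul(Add(8, Mul(-4, 61), Mul(-4, Add(Add(1, -21), 4))), Pow(-77, -1)) = Mul(Add(8, -244, Mul(-4, Add(-20, 4))), Rational(-1, 77)) = Mul(Add(8, -244, Mul(-4, -16)), Rational(-1, 77)) = Mul(Add(8, -244, 64), Rational(-1, 77)) = Mul(-172, Rational(-1, 77)) = Rational(172, 77)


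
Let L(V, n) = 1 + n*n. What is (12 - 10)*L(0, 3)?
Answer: 20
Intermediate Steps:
L(V, n) = 1 + n**2
(12 - 10)*L(0, 3) = (12 - 10)*(1 + 3**2) = 2*(1 + 9) = 2*10 = 20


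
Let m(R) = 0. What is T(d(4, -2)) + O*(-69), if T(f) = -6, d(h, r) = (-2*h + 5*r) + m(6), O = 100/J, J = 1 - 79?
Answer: 1072/13 ≈ 82.462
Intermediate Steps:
J = -78
O = -50/39 (O = 100/(-78) = 100*(-1/78) = -50/39 ≈ -1.2821)
d(h, r) = -2*h + 5*r (d(h, r) = (-2*h + 5*r) + 0 = -2*h + 5*r)
T(d(4, -2)) + O*(-69) = -6 - 50/39*(-69) = -6 + 1150/13 = 1072/13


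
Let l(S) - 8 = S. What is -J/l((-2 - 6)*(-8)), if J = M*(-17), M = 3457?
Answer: 58769/72 ≈ 816.24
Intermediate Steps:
l(S) = 8 + S
J = -58769 (J = 3457*(-17) = -58769)
-J/l((-2 - 6)*(-8)) = -(-58769)/(8 + (-2 - 6)*(-8)) = -(-58769)/(8 - 8*(-8)) = -(-58769)/(8 + 64) = -(-58769)/72 = -1*(-58769/72) = 58769/72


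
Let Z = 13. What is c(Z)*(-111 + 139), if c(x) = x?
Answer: 364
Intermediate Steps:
c(Z)*(-111 + 139) = 13*(-111 + 139) = 13*28 = 364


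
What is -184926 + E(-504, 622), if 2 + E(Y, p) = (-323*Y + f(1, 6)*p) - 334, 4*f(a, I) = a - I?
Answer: -46495/2 ≈ -23248.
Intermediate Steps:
f(a, I) = -I/4 + a/4 (f(a, I) = (a - I)/4 = -I/4 + a/4)
E(Y, p) = -336 - 323*Y - 5*p/4 (E(Y, p) = -2 + ((-323*Y + (-¼*6 + (¼)*1)*p) - 334) = -2 + ((-323*Y + (-3/2 + ¼)*p) - 334) = -2 + ((-323*Y - 5*p/4) - 334) = -2 + (-334 - 323*Y - 5*p/4) = -336 - 323*Y - 5*p/4)
-184926 + E(-504, 622) = -184926 + (-336 - 323*(-504) - 5/4*622) = -184926 + (-336 + 162792 - 1555/2) = -184926 + 323357/2 = -46495/2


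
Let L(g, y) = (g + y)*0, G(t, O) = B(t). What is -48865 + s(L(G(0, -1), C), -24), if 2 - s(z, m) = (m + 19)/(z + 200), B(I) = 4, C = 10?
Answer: -1954519/40 ≈ -48863.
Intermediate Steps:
G(t, O) = 4
L(g, y) = 0
s(z, m) = 2 - (19 + m)/(200 + z) (s(z, m) = 2 - (m + 19)/(z + 200) = 2 - (19 + m)/(200 + z))
-48865 + s(L(G(0, -1), C), -24) = -48865 + (381 - 1*(-24) + 2*0)/(200 + 0) = -48865 + (381 + 24 + 0)/200 = -48865 + (1/200)*405 = -48865 + 81/40 = -1954519/40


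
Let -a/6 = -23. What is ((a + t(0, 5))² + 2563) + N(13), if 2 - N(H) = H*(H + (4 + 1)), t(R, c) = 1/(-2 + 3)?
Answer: 21652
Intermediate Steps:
a = 138 (a = -6*(-23) = 138)
t(R, c) = 1 (t(R, c) = 1/1 = 1)
N(H) = 2 - H*(5 + H) (N(H) = 2 - H*(H + (4 + 1)) = 2 - H*(H + 5) = 2 - H*(5 + H))
((a + t(0, 5))² + 2563) + N(13) = ((138 + 1)² + 2563) + (2 - 1*13² - 5*13) = (139² + 2563) + (2 - 1*169 - 65) = (19321 + 2563) + (2 - 169 - 65) = 21884 - 232 = 21652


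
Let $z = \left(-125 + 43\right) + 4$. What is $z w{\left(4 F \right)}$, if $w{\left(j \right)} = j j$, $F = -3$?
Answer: $-11232$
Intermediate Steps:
$z = -78$ ($z = -82 + 4 = -78$)
$w{\left(j \right)} = j^{2}$
$z w{\left(4 F \right)} = - 78 \left(4 \left(-3\right)\right)^{2} = - 78 \left(-12\right)^{2} = \left(-78\right) 144 = -11232$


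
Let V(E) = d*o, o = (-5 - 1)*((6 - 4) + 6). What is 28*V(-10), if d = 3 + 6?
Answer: -12096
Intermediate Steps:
d = 9
o = -48 (o = -6*(2 + 6) = -6*8 = -48)
V(E) = -432 (V(E) = 9*(-48) = -432)
28*V(-10) = 28*(-432) = -12096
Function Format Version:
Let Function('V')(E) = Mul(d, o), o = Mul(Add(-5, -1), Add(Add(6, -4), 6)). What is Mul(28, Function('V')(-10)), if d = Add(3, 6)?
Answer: -12096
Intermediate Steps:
d = 9
o = -48 (o = Mul(-6, Add(2, 6)) = Mul(-6, 8) = -48)
Function('V')(E) = -432 (Function('V')(E) = Mul(9, -48) = -432)
Mul(28, Function('V')(-10)) = Mul(28, -432) = -12096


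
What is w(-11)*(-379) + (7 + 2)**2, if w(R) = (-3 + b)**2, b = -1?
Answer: -5983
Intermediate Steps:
w(R) = 16 (w(R) = (-3 - 1)**2 = (-4)**2 = 16)
w(-11)*(-379) + (7 + 2)**2 = 16*(-379) + (7 + 2)**2 = -6064 + 9**2 = -6064 + 81 = -5983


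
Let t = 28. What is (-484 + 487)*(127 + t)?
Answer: 465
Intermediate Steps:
(-484 + 487)*(127 + t) = (-484 + 487)*(127 + 28) = 3*155 = 465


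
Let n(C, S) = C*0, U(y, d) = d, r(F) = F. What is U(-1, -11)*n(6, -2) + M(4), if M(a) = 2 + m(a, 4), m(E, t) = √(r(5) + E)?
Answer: 5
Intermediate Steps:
n(C, S) = 0
m(E, t) = √(5 + E)
M(a) = 2 + √(5 + a)
U(-1, -11)*n(6, -2) + M(4) = -11*0 + (2 + √(5 + 4)) = 0 + (2 + √9) = 0 + (2 + 3) = 0 + 5 = 5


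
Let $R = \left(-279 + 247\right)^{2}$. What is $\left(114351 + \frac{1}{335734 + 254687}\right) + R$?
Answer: $\frac{68119822876}{590421} \approx 1.1538 \cdot 10^{5}$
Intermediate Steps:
$R = 1024$ ($R = \left(-32\right)^{2} = 1024$)
$\left(114351 + \frac{1}{335734 + 254687}\right) + R = \left(114351 + \frac{1}{335734 + 254687}\right) + 1024 = \left(114351 + \frac{1}{590421}\right) + 1024 = \frac{67515231772}{590421} + 1024 = \frac{68119822876}{590421}$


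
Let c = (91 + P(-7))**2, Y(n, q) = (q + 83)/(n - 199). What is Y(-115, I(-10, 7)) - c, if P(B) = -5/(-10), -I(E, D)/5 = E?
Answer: -5258039/628 ≈ -8372.7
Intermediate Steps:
I(E, D) = -5*E
P(B) = 1/2 (P(B) = -5*(-1/10) = 1/2)
Y(n, q) = (83 + q)/(-199 + n)
c = 33489/4 (c = (91 + 1/2)**2 = (183/2)**2 = 33489/4 ≈ 8372.3)
Y(-115, I(-10, 7)) - c = (83 - 5*(-10))/(-199 - 115) - 1*33489/4 = (83 + 50)/(-314) - 33489/4 = -1/314*133 - 33489/4 = -133/314 - 33489/4 = -5258039/628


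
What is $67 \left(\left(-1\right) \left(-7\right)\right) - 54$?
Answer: $415$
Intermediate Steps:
$67 \left(\left(-1\right) \left(-7\right)\right) - 54 = 67 \cdot 7 - 54 = 469 - 54 = 415$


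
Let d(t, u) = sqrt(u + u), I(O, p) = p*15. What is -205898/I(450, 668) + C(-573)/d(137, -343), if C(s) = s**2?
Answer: -102949/5010 - 328329*I*sqrt(14)/98 ≈ -20.549 - 12536.0*I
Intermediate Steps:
I(O, p) = 15*p
d(t, u) = sqrt(2)*sqrt(u) (d(t, u) = sqrt(2*u) = sqrt(2)*sqrt(u))
-205898/I(450, 668) + C(-573)/d(137, -343) = -205898/(15*668) + (-573)**2/((sqrt(2)*sqrt(-343))) = -205898/10020 + 328329/((sqrt(2)*(7*I*sqrt(7)))) = -205898*1/10020 + 328329/((7*I*sqrt(14))) = -102949/5010 + 328329*(-I*sqrt(14)/98) = -102949/5010 - 328329*I*sqrt(14)/98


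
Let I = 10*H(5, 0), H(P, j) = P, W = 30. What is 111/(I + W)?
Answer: 111/80 ≈ 1.3875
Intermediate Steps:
I = 50 (I = 10*5 = 50)
111/(I + W) = 111/(50 + 30) = 111/80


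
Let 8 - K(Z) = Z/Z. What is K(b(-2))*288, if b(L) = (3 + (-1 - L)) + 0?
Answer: 2016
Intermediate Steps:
b(L) = 2 - L (b(L) = (2 - L) + 0 = 2 - L)
K(Z) = 7 (K(Z) = 8 - Z/Z = 8 - 1*1 = 8 - 1 = 7)
K(b(-2))*288 = 7*288 = 2016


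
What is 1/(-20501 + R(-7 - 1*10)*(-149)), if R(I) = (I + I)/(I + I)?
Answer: -1/20650 ≈ -4.8426e-5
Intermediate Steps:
R(I) = 1 (R(I) = (2*I)/((2*I)) = (2*I)*(1/(2*I)) = 1)
1/(-20501 + R(-7 - 1*10)*(-149)) = 1/(-20501 + 1*(-149)) = 1/(-20501 - 149) = 1/(-20650) = -1/20650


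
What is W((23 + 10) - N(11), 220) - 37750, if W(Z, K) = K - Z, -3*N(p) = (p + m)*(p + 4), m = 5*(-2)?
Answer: -37568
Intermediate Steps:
m = -10
N(p) = -(-10 + p)*(4 + p)/3 (N(p) = -(p - 10)*(p + 4)/3 = -(-10 + p)*(4 + p)/3)
W((23 + 10) - N(11), 220) - 37750 = (220 - ((23 + 10) - (40/3 + 2*11 - 1/3*11**2))) - 37750 = (220 - (33 - (40/3 + 22 - 1/3*121))) - 37750 = (220 - (33 - (40/3 + 22 - 121/3))) - 37750 = (220 - (33 - 1*(-5))) - 37750 = (220 - (33 + 5)) - 37750 = (220 - 1*38) - 37750 = (220 - 38) - 37750 = 182 - 37750 = -37568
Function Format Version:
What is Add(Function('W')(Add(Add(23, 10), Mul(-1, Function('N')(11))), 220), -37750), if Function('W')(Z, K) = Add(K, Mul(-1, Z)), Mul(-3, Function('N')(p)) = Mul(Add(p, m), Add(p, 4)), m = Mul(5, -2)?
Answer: -37568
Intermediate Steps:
m = -10
Function('N')(p) = Mul(Rational(-1, 3), Add(-10, p), Add(4, p)) (Function('N')(p) = Mul(Rational(-1, 3), Mul(Add(p, -10), Add(p, 4))) = Mul(Rational(-1, 3), Mul(Add(-10, p), Add(4, p))) = Mul(Rational(-1, 3), Add(-10, p), Add(4, p)))
Add(Function('W')(Add(Add(23, 10), Mul(-1, Function('N')(11))), 220), -37750) = Add(Add(220, Mul(-1, Add(Add(23, 10), Mul(-1, Add(Rational(40, 3), Mul(2, 11), Mul(Rational(-1, 3), Pow(11, 2))))))), -37750) = Add(Add(220, Mul(-1, Add(33, Mul(-1, Add(Rational(40, 3), 22, Mul(Rational(-1, 3), 121)))))), -37750) = Add(Add(220, Mul(-1, Add(33, Mul(-1, Add(Rational(40, 3), 22, Rational(-121, 3)))))), -37750) = Add(Add(220, Mul(-1, Add(33, Mul(-1, -5)))), -37750) = Add(Add(220, Mul(-1, Add(33, 5))), -37750) = Add(Add(220, Mul(-1, 38)), -37750) = Add(Add(220, -38), -37750) = Add(182, -37750) = -37568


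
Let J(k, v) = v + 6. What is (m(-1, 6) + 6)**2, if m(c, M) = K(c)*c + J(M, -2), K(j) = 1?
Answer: 81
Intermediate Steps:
J(k, v) = 6 + v
m(c, M) = 4 + c (m(c, M) = 1*c + (6 - 2) = c + 4 = 4 + c)
(m(-1, 6) + 6)**2 = ((4 - 1) + 6)**2 = (3 + 6)**2 = 9**2 = 81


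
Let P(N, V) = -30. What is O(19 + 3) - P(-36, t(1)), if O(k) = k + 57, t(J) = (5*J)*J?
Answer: 109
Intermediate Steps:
t(J) = 5*J²
O(k) = 57 + k
O(19 + 3) - P(-36, t(1)) = (57 + (19 + 3)) - 1*(-30) = (57 + 22) + 30 = 79 + 30 = 109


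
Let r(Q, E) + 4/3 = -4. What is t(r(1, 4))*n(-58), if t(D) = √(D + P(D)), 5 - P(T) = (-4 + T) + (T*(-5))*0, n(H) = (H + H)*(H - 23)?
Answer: 28188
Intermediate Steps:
r(Q, E) = -16/3 (r(Q, E) = -4/3 - 4 = -16/3)
n(H) = 2*H*(-23 + H) (n(H) = (2*H)*(-23 + H) = 2*H*(-23 + H))
P(T) = 9 - T (P(T) = 5 - ((-4 + T) + (T*(-5))*0) = 5 - ((-4 + T) - 5*T*0) = 5 - ((-4 + T) + 0) = 5 - (-4 + T) = 5 + (4 - T) = 9 - T)
t(D) = 3 (t(D) = √(D + (9 - D)) = √9 = 3)
t(r(1, 4))*n(-58) = 3*(2*(-58)*(-23 - 58)) = 3*(2*(-58)*(-81)) = 3*9396 = 28188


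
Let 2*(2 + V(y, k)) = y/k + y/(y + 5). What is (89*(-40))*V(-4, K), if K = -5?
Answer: 12816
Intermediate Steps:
V(y, k) = -2 + y/(2*k) + y/(2*(5 + y)) (V(y, k) = -2 + (y/k + y/(y + 5))/2 = -2 + (y/k + y/(5 + y))/2 = -2 + (y/(2*k) + y/(2*(5 + y))) = -2 + y/(2*k) + y/(2*(5 + y)))
(89*(-40))*V(-4, K) = (89*(-40))*((½)*((-4)² - 20*(-5) + 5*(-4) - 3*(-5)*(-4))/(-5*(5 - 4))) = -1780*(-1)*(16 + 100 - 20 - 60)/(5*1) = -1780*(-1)*36/5 = -3560*(-18/5) = 12816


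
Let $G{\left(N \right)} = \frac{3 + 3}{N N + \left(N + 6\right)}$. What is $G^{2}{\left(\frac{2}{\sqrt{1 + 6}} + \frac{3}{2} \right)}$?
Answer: $\frac{284400704}{647753401} - \frac{58003456 \sqrt{7}}{647753401} \approx 0.20214$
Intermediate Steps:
$G{\left(N \right)} = \frac{6}{6 + N + N^{2}}$ ($G{\left(N \right)} = \frac{6}{N^{2} + \left(6 + N\right)} = \frac{6}{6 + N + N^{2}}$)
$G^{2}{\left(\frac{2}{\sqrt{1 + 6}} + \frac{3}{2} \right)} = \left(\frac{6}{6 + \left(\frac{2}{\sqrt{1 + 6}} + \frac{3}{2}\right) + \left(\frac{2}{\sqrt{1 + 6}} + \frac{3}{2}\right)^{2}}\right)^{2} = \left(\frac{6}{6 + \left(\frac{2}{\sqrt{7}} + 3 \cdot \frac{1}{2}\right) + \left(\frac{2}{\sqrt{7}} + 3 \cdot \frac{1}{2}\right)^{2}}\right)^{2} = \left(\frac{6}{6 + \left(2 \frac{\sqrt{7}}{7} + \frac{3}{2}\right) + \left(2 \frac{\sqrt{7}}{7} + \frac{3}{2}\right)^{2}}\right)^{2} = \left(\frac{6}{6 + \left(\frac{2 \sqrt{7}}{7} + \frac{3}{2}\right) + \left(\frac{2 \sqrt{7}}{7} + \frac{3}{2}\right)^{2}}\right)^{2} = \left(\frac{6}{6 + \left(\frac{3}{2} + \frac{2 \sqrt{7}}{7}\right) + \left(\frac{3}{2} + \frac{2 \sqrt{7}}{7}\right)^{2}}\right)^{2} = \left(\frac{6}{\frac{15}{2} + \left(\frac{3}{2} + \frac{2 \sqrt{7}}{7}\right)^{2} + \frac{2 \sqrt{7}}{7}}\right)^{2} = \frac{36}{\left(\frac{15}{2} + \left(\frac{3}{2} + \frac{2 \sqrt{7}}{7}\right)^{2} + \frac{2 \sqrt{7}}{7}\right)^{2}}$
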